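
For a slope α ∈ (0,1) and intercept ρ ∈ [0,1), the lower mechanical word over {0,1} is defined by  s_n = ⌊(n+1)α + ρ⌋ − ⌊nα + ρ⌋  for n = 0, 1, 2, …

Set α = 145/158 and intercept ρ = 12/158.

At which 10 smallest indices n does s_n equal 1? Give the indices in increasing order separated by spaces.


1 2 3 4 5 6 7 8 9 10

n=0: ⌊157/158⌋−⌊12/158⌋ = 0−0 = 0
n=1: ⌊302/158⌋−⌊157/158⌋ = 1−0 = 1  ← one
n=2: ⌊447/158⌋−⌊302/158⌋ = 2−1 = 1  ← one
n=3: ⌊592/158⌋−⌊447/158⌋ = 3−2 = 1  ← one
n=4: ⌊737/158⌋−⌊592/158⌋ = 4−3 = 1  ← one
n=5: ⌊882/158⌋−⌊737/158⌋ = 5−4 = 1  ← one
n=6: ⌊1027/158⌋−⌊882/158⌋ = 6−5 = 1  ← one
n=7: ⌊1172/158⌋−⌊1027/158⌋ = 7−6 = 1  ← one
n=8: ⌊1317/158⌋−⌊1172/158⌋ = 8−7 = 1  ← one
n=9: ⌊1462/158⌋−⌊1317/158⌋ = 9−8 = 1  ← one
n=10: ⌊1607/158⌋−⌊1462/158⌋ = 10−9 = 1  ← one
positions of the first 10 ones: 1 2 3 4 5 6 7 8 9 10


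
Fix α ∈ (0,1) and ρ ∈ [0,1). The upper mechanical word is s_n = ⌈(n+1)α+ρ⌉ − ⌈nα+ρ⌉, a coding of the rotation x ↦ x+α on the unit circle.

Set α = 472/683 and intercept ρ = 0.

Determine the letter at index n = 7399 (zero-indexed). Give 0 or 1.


(n+1)α + ρ = (7400·472) / 683 = 3492800/683
nα + ρ     = (7399·472) / 683 = 3492328/683
⌈3492800/683⌉ = 5114,  ⌈3492328/683⌉ = 5114
s_{7399} = 5114 − 5114 = 0

0


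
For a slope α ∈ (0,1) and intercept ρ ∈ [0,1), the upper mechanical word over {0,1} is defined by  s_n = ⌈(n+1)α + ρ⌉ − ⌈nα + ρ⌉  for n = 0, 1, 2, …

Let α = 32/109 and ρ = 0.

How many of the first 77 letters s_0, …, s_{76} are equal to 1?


23

#1s = Σ_{n=0}^{76} s_n = Σ_{n=0}^{76} (⌈(n+1)α+ρ⌉ − ⌈nα+ρ⌉)
the sum telescopes: every ⌈nα+ρ⌉ with 0 < n < 77 appears once with + and once with −, leaving ⌈77α+ρ⌉ − ⌈0·α+ρ⌉
77α + ρ = (77·32) / 109 = 2464/109
ρ = 0/109
⌈2464/109⌉ = 23,  ⌈0/109⌉ = 0
#1s = 23 − 0 = 23


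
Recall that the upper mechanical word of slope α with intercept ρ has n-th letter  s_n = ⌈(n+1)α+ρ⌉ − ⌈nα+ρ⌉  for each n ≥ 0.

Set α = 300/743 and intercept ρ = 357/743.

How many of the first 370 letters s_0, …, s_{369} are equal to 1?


#1s = Σ_{n=0}^{369} s_n = Σ_{n=0}^{369} (⌈(n+1)α+ρ⌉ − ⌈nα+ρ⌉)
the sum telescopes: every ⌈nα+ρ⌉ with 0 < n < 370 appears once with + and once with −, leaving ⌈370α+ρ⌉ − ⌈0·α+ρ⌉
370α + ρ = (370·300 + 357) / 743 = 111357/743
ρ = 357/743
⌈111357/743⌉ = 150,  ⌈357/743⌉ = 1
#1s = 150 − 1 = 149

149


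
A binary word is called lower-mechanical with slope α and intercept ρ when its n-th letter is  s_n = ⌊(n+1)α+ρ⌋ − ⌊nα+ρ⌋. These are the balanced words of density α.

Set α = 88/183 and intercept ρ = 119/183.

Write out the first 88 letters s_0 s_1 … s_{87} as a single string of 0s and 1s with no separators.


1010101001010101010101010101010101001010101010101010101010100101010101010101010101010100

n=0: ⌊(1·88+119)/183⌋ − ⌊(0·88+119)/183⌋ = ⌊207/183⌋ − ⌊119/183⌋ = 1 − 0 = 1
n=1: ⌊(2·88+119)/183⌋ − ⌊(1·88+119)/183⌋ = ⌊295/183⌋ − ⌊207/183⌋ = 1 − 1 = 0
n=2: ⌊(3·88+119)/183⌋ − ⌊(2·88+119)/183⌋ = ⌊383/183⌋ − ⌊295/183⌋ = 2 − 1 = 1
n=3: ⌊(4·88+119)/183⌋ − ⌊(3·88+119)/183⌋ = ⌊471/183⌋ − ⌊383/183⌋ = 2 − 2 = 0
n=4: ⌊(5·88+119)/183⌋ − ⌊(4·88+119)/183⌋ = ⌊559/183⌋ − ⌊471/183⌋ = 3 − 2 = 1
n=5: ⌊(6·88+119)/183⌋ − ⌊(5·88+119)/183⌋ = ⌊647/183⌋ − ⌊559/183⌋ = 3 − 3 = 0
n=6: ⌊(7·88+119)/183⌋ − ⌊(6·88+119)/183⌋ = ⌊735/183⌋ − ⌊647/183⌋ = 4 − 3 = 1
n=7: ⌊(8·88+119)/183⌋ − ⌊(7·88+119)/183⌋ = ⌊823/183⌋ − ⌊735/183⌋ = 4 − 4 = 0
n=8: ⌊(9·88+119)/183⌋ − ⌊(8·88+119)/183⌋ = ⌊911/183⌋ − ⌊823/183⌋ = 4 − 4 = 0
n=9: ⌊(10·88+119)/183⌋ − ⌊(9·88+119)/183⌋ = ⌊999/183⌋ − ⌊911/183⌋ = 5 − 4 = 1
n=10: ⌊(11·88+119)/183⌋ − ⌊(10·88+119)/183⌋ = ⌊1087/183⌋ − ⌊999/183⌋ = 5 − 5 = 0
n=11: ⌊(12·88+119)/183⌋ − ⌊(11·88+119)/183⌋ = ⌊1175/183⌋ − ⌊1087/183⌋ = 6 − 5 = 1
n=12: ⌊(13·88+119)/183⌋ − ⌊(12·88+119)/183⌋ = ⌊1263/183⌋ − ⌊1175/183⌋ = 6 − 6 = 0
n=13: ⌊(14·88+119)/183⌋ − ⌊(13·88+119)/183⌋ = ⌊1351/183⌋ − ⌊1263/183⌋ = 7 − 6 = 1
n=14: ⌊(15·88+119)/183⌋ − ⌊(14·88+119)/183⌋ = ⌊1439/183⌋ − ⌊1351/183⌋ = 7 − 7 = 0
n=15: ⌊(16·88+119)/183⌋ − ⌊(15·88+119)/183⌋ = ⌊1527/183⌋ − ⌊1439/183⌋ = 8 − 7 = 1
n=16: ⌊(17·88+119)/183⌋ − ⌊(16·88+119)/183⌋ = ⌊1615/183⌋ − ⌊1527/183⌋ = 8 − 8 = 0
n=17: ⌊(18·88+119)/183⌋ − ⌊(17·88+119)/183⌋ = ⌊1703/183⌋ − ⌊1615/183⌋ = 9 − 8 = 1
n=18: ⌊(19·88+119)/183⌋ − ⌊(18·88+119)/183⌋ = ⌊1791/183⌋ − ⌊1703/183⌋ = 9 − 9 = 0
n=19: ⌊(20·88+119)/183⌋ − ⌊(19·88+119)/183⌋ = ⌊1879/183⌋ − ⌊1791/183⌋ = 10 − 9 = 1
n=20: ⌊(21·88+119)/183⌋ − ⌊(20·88+119)/183⌋ = ⌊1967/183⌋ − ⌊1879/183⌋ = 10 − 10 = 0
n=21: ⌊(22·88+119)/183⌋ − ⌊(21·88+119)/183⌋ = ⌊2055/183⌋ − ⌊1967/183⌋ = 11 − 10 = 1
n=22: ⌊(23·88+119)/183⌋ − ⌊(22·88+119)/183⌋ = ⌊2143/183⌋ − ⌊2055/183⌋ = 11 − 11 = 0
n=23: ⌊(24·88+119)/183⌋ − ⌊(23·88+119)/183⌋ = ⌊2231/183⌋ − ⌊2143/183⌋ = 12 − 11 = 1
n=24: ⌊(25·88+119)/183⌋ − ⌊(24·88+119)/183⌋ = ⌊2319/183⌋ − ⌊2231/183⌋ = 12 − 12 = 0
n=25: ⌊(26·88+119)/183⌋ − ⌊(25·88+119)/183⌋ = ⌊2407/183⌋ − ⌊2319/183⌋ = 13 − 12 = 1
n=26: ⌊(27·88+119)/183⌋ − ⌊(26·88+119)/183⌋ = ⌊2495/183⌋ − ⌊2407/183⌋ = 13 − 13 = 0
n=27: ⌊(28·88+119)/183⌋ − ⌊(27·88+119)/183⌋ = ⌊2583/183⌋ − ⌊2495/183⌋ = 14 − 13 = 1
n=28: ⌊(29·88+119)/183⌋ − ⌊(28·88+119)/183⌋ = ⌊2671/183⌋ − ⌊2583/183⌋ = 14 − 14 = 0
n=29: ⌊(30·88+119)/183⌋ − ⌊(29·88+119)/183⌋ = ⌊2759/183⌋ − ⌊2671/183⌋ = 15 − 14 = 1
n=30: ⌊(31·88+119)/183⌋ − ⌊(30·88+119)/183⌋ = ⌊2847/183⌋ − ⌊2759/183⌋ = 15 − 15 = 0
n=31: ⌊(32·88+119)/183⌋ − ⌊(31·88+119)/183⌋ = ⌊2935/183⌋ − ⌊2847/183⌋ = 16 − 15 = 1
n=32: ⌊(33·88+119)/183⌋ − ⌊(32·88+119)/183⌋ = ⌊3023/183⌋ − ⌊2935/183⌋ = 16 − 16 = 0
n=33: ⌊(34·88+119)/183⌋ − ⌊(33·88+119)/183⌋ = ⌊3111/183⌋ − ⌊3023/183⌋ = 17 − 16 = 1
n=34: ⌊(35·88+119)/183⌋ − ⌊(34·88+119)/183⌋ = ⌊3199/183⌋ − ⌊3111/183⌋ = 17 − 17 = 0
n=35: ⌊(36·88+119)/183⌋ − ⌊(35·88+119)/183⌋ = ⌊3287/183⌋ − ⌊3199/183⌋ = 17 − 17 = 0
n=36: ⌊(37·88+119)/183⌋ − ⌊(36·88+119)/183⌋ = ⌊3375/183⌋ − ⌊3287/183⌋ = 18 − 17 = 1
n=37: ⌊(38·88+119)/183⌋ − ⌊(37·88+119)/183⌋ = ⌊3463/183⌋ − ⌊3375/183⌋ = 18 − 18 = 0
n=38: ⌊(39·88+119)/183⌋ − ⌊(38·88+119)/183⌋ = ⌊3551/183⌋ − ⌊3463/183⌋ = 19 − 18 = 1
n=39: ⌊(40·88+119)/183⌋ − ⌊(39·88+119)/183⌋ = ⌊3639/183⌋ − ⌊3551/183⌋ = 19 − 19 = 0
n=40: ⌊(41·88+119)/183⌋ − ⌊(40·88+119)/183⌋ = ⌊3727/183⌋ − ⌊3639/183⌋ = 20 − 19 = 1
n=41: ⌊(42·88+119)/183⌋ − ⌊(41·88+119)/183⌋ = ⌊3815/183⌋ − ⌊3727/183⌋ = 20 − 20 = 0
n=42: ⌊(43·88+119)/183⌋ − ⌊(42·88+119)/183⌋ = ⌊3903/183⌋ − ⌊3815/183⌋ = 21 − 20 = 1
n=43: ⌊(44·88+119)/183⌋ − ⌊(43·88+119)/183⌋ = ⌊3991/183⌋ − ⌊3903/183⌋ = 21 − 21 = 0
n=44: ⌊(45·88+119)/183⌋ − ⌊(44·88+119)/183⌋ = ⌊4079/183⌋ − ⌊3991/183⌋ = 22 − 21 = 1
n=45: ⌊(46·88+119)/183⌋ − ⌊(45·88+119)/183⌋ = ⌊4167/183⌋ − ⌊4079/183⌋ = 22 − 22 = 0
n=46: ⌊(47·88+119)/183⌋ − ⌊(46·88+119)/183⌋ = ⌊4255/183⌋ − ⌊4167/183⌋ = 23 − 22 = 1
n=47: ⌊(48·88+119)/183⌋ − ⌊(47·88+119)/183⌋ = ⌊4343/183⌋ − ⌊4255/183⌋ = 23 − 23 = 0
n=48: ⌊(49·88+119)/183⌋ − ⌊(48·88+119)/183⌋ = ⌊4431/183⌋ − ⌊4343/183⌋ = 24 − 23 = 1
n=49: ⌊(50·88+119)/183⌋ − ⌊(49·88+119)/183⌋ = ⌊4519/183⌋ − ⌊4431/183⌋ = 24 − 24 = 0
n=50: ⌊(51·88+119)/183⌋ − ⌊(50·88+119)/183⌋ = ⌊4607/183⌋ − ⌊4519/183⌋ = 25 − 24 = 1
n=51: ⌊(52·88+119)/183⌋ − ⌊(51·88+119)/183⌋ = ⌊4695/183⌋ − ⌊4607/183⌋ = 25 − 25 = 0
n=52: ⌊(53·88+119)/183⌋ − ⌊(52·88+119)/183⌋ = ⌊4783/183⌋ − ⌊4695/183⌋ = 26 − 25 = 1
n=53: ⌊(54·88+119)/183⌋ − ⌊(53·88+119)/183⌋ = ⌊4871/183⌋ − ⌊4783/183⌋ = 26 − 26 = 0
n=54: ⌊(55·88+119)/183⌋ − ⌊(54·88+119)/183⌋ = ⌊4959/183⌋ − ⌊4871/183⌋ = 27 − 26 = 1
n=55: ⌊(56·88+119)/183⌋ − ⌊(55·88+119)/183⌋ = ⌊5047/183⌋ − ⌊4959/183⌋ = 27 − 27 = 0
n=56: ⌊(57·88+119)/183⌋ − ⌊(56·88+119)/183⌋ = ⌊5135/183⌋ − ⌊5047/183⌋ = 28 − 27 = 1
n=57: ⌊(58·88+119)/183⌋ − ⌊(57·88+119)/183⌋ = ⌊5223/183⌋ − ⌊5135/183⌋ = 28 − 28 = 0
n=58: ⌊(59·88+119)/183⌋ − ⌊(58·88+119)/183⌋ = ⌊5311/183⌋ − ⌊5223/183⌋ = 29 − 28 = 1
n=59: ⌊(60·88+119)/183⌋ − ⌊(59·88+119)/183⌋ = ⌊5399/183⌋ − ⌊5311/183⌋ = 29 − 29 = 0
n=60: ⌊(61·88+119)/183⌋ − ⌊(60·88+119)/183⌋ = ⌊5487/183⌋ − ⌊5399/183⌋ = 29 − 29 = 0
n=61: ⌊(62·88+119)/183⌋ − ⌊(61·88+119)/183⌋ = ⌊5575/183⌋ − ⌊5487/183⌋ = 30 − 29 = 1
n=62: ⌊(63·88+119)/183⌋ − ⌊(62·88+119)/183⌋ = ⌊5663/183⌋ − ⌊5575/183⌋ = 30 − 30 = 0
n=63: ⌊(64·88+119)/183⌋ − ⌊(63·88+119)/183⌋ = ⌊5751/183⌋ − ⌊5663/183⌋ = 31 − 30 = 1
n=64: ⌊(65·88+119)/183⌋ − ⌊(64·88+119)/183⌋ = ⌊5839/183⌋ − ⌊5751/183⌋ = 31 − 31 = 0
n=65: ⌊(66·88+119)/183⌋ − ⌊(65·88+119)/183⌋ = ⌊5927/183⌋ − ⌊5839/183⌋ = 32 − 31 = 1
n=66: ⌊(67·88+119)/183⌋ − ⌊(66·88+119)/183⌋ = ⌊6015/183⌋ − ⌊5927/183⌋ = 32 − 32 = 0
n=67: ⌊(68·88+119)/183⌋ − ⌊(67·88+119)/183⌋ = ⌊6103/183⌋ − ⌊6015/183⌋ = 33 − 32 = 1
n=68: ⌊(69·88+119)/183⌋ − ⌊(68·88+119)/183⌋ = ⌊6191/183⌋ − ⌊6103/183⌋ = 33 − 33 = 0
n=69: ⌊(70·88+119)/183⌋ − ⌊(69·88+119)/183⌋ = ⌊6279/183⌋ − ⌊6191/183⌋ = 34 − 33 = 1
n=70: ⌊(71·88+119)/183⌋ − ⌊(70·88+119)/183⌋ = ⌊6367/183⌋ − ⌊6279/183⌋ = 34 − 34 = 0
n=71: ⌊(72·88+119)/183⌋ − ⌊(71·88+119)/183⌋ = ⌊6455/183⌋ − ⌊6367/183⌋ = 35 − 34 = 1
n=72: ⌊(73·88+119)/183⌋ − ⌊(72·88+119)/183⌋ = ⌊6543/183⌋ − ⌊6455/183⌋ = 35 − 35 = 0
n=73: ⌊(74·88+119)/183⌋ − ⌊(73·88+119)/183⌋ = ⌊6631/183⌋ − ⌊6543/183⌋ = 36 − 35 = 1
n=74: ⌊(75·88+119)/183⌋ − ⌊(74·88+119)/183⌋ = ⌊6719/183⌋ − ⌊6631/183⌋ = 36 − 36 = 0
n=75: ⌊(76·88+119)/183⌋ − ⌊(75·88+119)/183⌋ = ⌊6807/183⌋ − ⌊6719/183⌋ = 37 − 36 = 1
n=76: ⌊(77·88+119)/183⌋ − ⌊(76·88+119)/183⌋ = ⌊6895/183⌋ − ⌊6807/183⌋ = 37 − 37 = 0
n=77: ⌊(78·88+119)/183⌋ − ⌊(77·88+119)/183⌋ = ⌊6983/183⌋ − ⌊6895/183⌋ = 38 − 37 = 1
n=78: ⌊(79·88+119)/183⌋ − ⌊(78·88+119)/183⌋ = ⌊7071/183⌋ − ⌊6983/183⌋ = 38 − 38 = 0
n=79: ⌊(80·88+119)/183⌋ − ⌊(79·88+119)/183⌋ = ⌊7159/183⌋ − ⌊7071/183⌋ = 39 − 38 = 1
n=80: ⌊(81·88+119)/183⌋ − ⌊(80·88+119)/183⌋ = ⌊7247/183⌋ − ⌊7159/183⌋ = 39 − 39 = 0
n=81: ⌊(82·88+119)/183⌋ − ⌊(81·88+119)/183⌋ = ⌊7335/183⌋ − ⌊7247/183⌋ = 40 − 39 = 1
n=82: ⌊(83·88+119)/183⌋ − ⌊(82·88+119)/183⌋ = ⌊7423/183⌋ − ⌊7335/183⌋ = 40 − 40 = 0
n=83: ⌊(84·88+119)/183⌋ − ⌊(83·88+119)/183⌋ = ⌊7511/183⌋ − ⌊7423/183⌋ = 41 − 40 = 1
n=84: ⌊(85·88+119)/183⌋ − ⌊(84·88+119)/183⌋ = ⌊7599/183⌋ − ⌊7511/183⌋ = 41 − 41 = 0
n=85: ⌊(86·88+119)/183⌋ − ⌊(85·88+119)/183⌋ = ⌊7687/183⌋ − ⌊7599/183⌋ = 42 − 41 = 1
n=86: ⌊(87·88+119)/183⌋ − ⌊(86·88+119)/183⌋ = ⌊7775/183⌋ − ⌊7687/183⌋ = 42 − 42 = 0
n=87: ⌊(88·88+119)/183⌋ − ⌊(87·88+119)/183⌋ = ⌊7863/183⌋ − ⌊7775/183⌋ = 42 − 42 = 0


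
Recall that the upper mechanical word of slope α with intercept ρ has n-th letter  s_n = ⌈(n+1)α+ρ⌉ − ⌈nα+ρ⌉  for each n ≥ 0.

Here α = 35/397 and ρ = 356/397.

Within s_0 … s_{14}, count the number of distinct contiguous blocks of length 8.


t_n = ⌈(n·35+356)/397⌉ for n = 0 … 15:
  n=0…9: ⌈356/397⌉=1 ⌈391/397⌉=1 ⌈426/397⌉=2 ⌈461/397⌉=2 ⌈496/397⌉=2 ⌈531/397⌉=2 ⌈566/397⌉=2 ⌈601/397⌉=2 ⌈636/397⌉=2 ⌈671/397⌉=2
  n=10…15: ⌈706/397⌉=2 ⌈741/397⌉=2 ⌈776/397⌉=2 ⌈811/397⌉=3 ⌈846/397⌉=3 ⌈881/397⌉=3
s_n = t_(n+1) − t_n for n = 0 … 14 gives
prefix = 010000000000100
slide a length-8 window over [0..7] … [7..14] (8 windows); first occurrence of each distinct factor:
  [  0..  7] 01000000
  [  1..  8] 10000000
  [  2..  9] 00000000
  [  5.. 12] 00000001
  [  6.. 13] 00000010
  [  7.. 14] 00000100
  (the other 2 windows repeat one of these)
distinct factors: {00000000, 00000001, 00000010, 00000100, 01000000, 10000000}
count = 6  (Sturmian bound for length 8 is 9)

6


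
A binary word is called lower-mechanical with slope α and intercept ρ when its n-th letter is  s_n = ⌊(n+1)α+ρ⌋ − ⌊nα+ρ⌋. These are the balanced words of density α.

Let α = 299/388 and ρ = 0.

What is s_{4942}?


1

(n+1)α + ρ = (4943·299) / 388 = 1477957/388
nα + ρ     = (4942·299) / 388 = 1477658/388
⌊1477957/388⌋ = 3809,  ⌊1477658/388⌋ = 3808
s_{4942} = 3809 − 3808 = 1


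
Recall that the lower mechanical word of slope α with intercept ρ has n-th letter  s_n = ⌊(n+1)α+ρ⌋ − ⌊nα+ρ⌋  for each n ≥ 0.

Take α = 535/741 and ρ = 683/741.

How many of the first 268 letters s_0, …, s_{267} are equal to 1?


194

#1s = Σ_{n=0}^{267} s_n = Σ_{n=0}^{267} (⌊(n+1)α+ρ⌋ − ⌊nα+ρ⌋)
the sum telescopes: every ⌊nα+ρ⌋ with 0 < n < 268 appears once with + and once with −, leaving ⌊268α+ρ⌋ − ⌊0·α+ρ⌋
268α + ρ = (268·535 + 683) / 741 = 144063/741
ρ = 683/741
⌊144063/741⌋ = 194,  ⌊683/741⌋ = 0
#1s = 194 − 0 = 194


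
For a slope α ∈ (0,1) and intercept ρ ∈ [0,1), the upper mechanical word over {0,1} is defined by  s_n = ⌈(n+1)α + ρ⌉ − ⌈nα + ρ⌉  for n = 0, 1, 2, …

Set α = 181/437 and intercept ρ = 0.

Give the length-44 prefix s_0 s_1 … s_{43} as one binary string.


n=0: ⌈(1·181)/437⌉ − ⌈(0·181)/437⌉ = ⌈181/437⌉ − ⌈0/437⌉ = 1 − 0 = 1
n=1: ⌈(2·181)/437⌉ − ⌈(1·181)/437⌉ = ⌈362/437⌉ − ⌈181/437⌉ = 1 − 1 = 0
n=2: ⌈(3·181)/437⌉ − ⌈(2·181)/437⌉ = ⌈543/437⌉ − ⌈362/437⌉ = 2 − 1 = 1
n=3: ⌈(4·181)/437⌉ − ⌈(3·181)/437⌉ = ⌈724/437⌉ − ⌈543/437⌉ = 2 − 2 = 0
n=4: ⌈(5·181)/437⌉ − ⌈(4·181)/437⌉ = ⌈905/437⌉ − ⌈724/437⌉ = 3 − 2 = 1
n=5: ⌈(6·181)/437⌉ − ⌈(5·181)/437⌉ = ⌈1086/437⌉ − ⌈905/437⌉ = 3 − 3 = 0
n=6: ⌈(7·181)/437⌉ − ⌈(6·181)/437⌉ = ⌈1267/437⌉ − ⌈1086/437⌉ = 3 − 3 = 0
n=7: ⌈(8·181)/437⌉ − ⌈(7·181)/437⌉ = ⌈1448/437⌉ − ⌈1267/437⌉ = 4 − 3 = 1
n=8: ⌈(9·181)/437⌉ − ⌈(8·181)/437⌉ = ⌈1629/437⌉ − ⌈1448/437⌉ = 4 − 4 = 0
n=9: ⌈(10·181)/437⌉ − ⌈(9·181)/437⌉ = ⌈1810/437⌉ − ⌈1629/437⌉ = 5 − 4 = 1
n=10: ⌈(11·181)/437⌉ − ⌈(10·181)/437⌉ = ⌈1991/437⌉ − ⌈1810/437⌉ = 5 − 5 = 0
n=11: ⌈(12·181)/437⌉ − ⌈(11·181)/437⌉ = ⌈2172/437⌉ − ⌈1991/437⌉ = 5 − 5 = 0
n=12: ⌈(13·181)/437⌉ − ⌈(12·181)/437⌉ = ⌈2353/437⌉ − ⌈2172/437⌉ = 6 − 5 = 1
n=13: ⌈(14·181)/437⌉ − ⌈(13·181)/437⌉ = ⌈2534/437⌉ − ⌈2353/437⌉ = 6 − 6 = 0
n=14: ⌈(15·181)/437⌉ − ⌈(14·181)/437⌉ = ⌈2715/437⌉ − ⌈2534/437⌉ = 7 − 6 = 1
n=15: ⌈(16·181)/437⌉ − ⌈(15·181)/437⌉ = ⌈2896/437⌉ − ⌈2715/437⌉ = 7 − 7 = 0
n=16: ⌈(17·181)/437⌉ − ⌈(16·181)/437⌉ = ⌈3077/437⌉ − ⌈2896/437⌉ = 8 − 7 = 1
n=17: ⌈(18·181)/437⌉ − ⌈(17·181)/437⌉ = ⌈3258/437⌉ − ⌈3077/437⌉ = 8 − 8 = 0
n=18: ⌈(19·181)/437⌉ − ⌈(18·181)/437⌉ = ⌈3439/437⌉ − ⌈3258/437⌉ = 8 − 8 = 0
n=19: ⌈(20·181)/437⌉ − ⌈(19·181)/437⌉ = ⌈3620/437⌉ − ⌈3439/437⌉ = 9 − 8 = 1
n=20: ⌈(21·181)/437⌉ − ⌈(20·181)/437⌉ = ⌈3801/437⌉ − ⌈3620/437⌉ = 9 − 9 = 0
n=21: ⌈(22·181)/437⌉ − ⌈(21·181)/437⌉ = ⌈3982/437⌉ − ⌈3801/437⌉ = 10 − 9 = 1
n=22: ⌈(23·181)/437⌉ − ⌈(22·181)/437⌉ = ⌈4163/437⌉ − ⌈3982/437⌉ = 10 − 10 = 0
n=23: ⌈(24·181)/437⌉ − ⌈(23·181)/437⌉ = ⌈4344/437⌉ − ⌈4163/437⌉ = 10 − 10 = 0
n=24: ⌈(25·181)/437⌉ − ⌈(24·181)/437⌉ = ⌈4525/437⌉ − ⌈4344/437⌉ = 11 − 10 = 1
n=25: ⌈(26·181)/437⌉ − ⌈(25·181)/437⌉ = ⌈4706/437⌉ − ⌈4525/437⌉ = 11 − 11 = 0
n=26: ⌈(27·181)/437⌉ − ⌈(26·181)/437⌉ = ⌈4887/437⌉ − ⌈4706/437⌉ = 12 − 11 = 1
n=27: ⌈(28·181)/437⌉ − ⌈(27·181)/437⌉ = ⌈5068/437⌉ − ⌈4887/437⌉ = 12 − 12 = 0
n=28: ⌈(29·181)/437⌉ − ⌈(28·181)/437⌉ = ⌈5249/437⌉ − ⌈5068/437⌉ = 13 − 12 = 1
n=29: ⌈(30·181)/437⌉ − ⌈(29·181)/437⌉ = ⌈5430/437⌉ − ⌈5249/437⌉ = 13 − 13 = 0
n=30: ⌈(31·181)/437⌉ − ⌈(30·181)/437⌉ = ⌈5611/437⌉ − ⌈5430/437⌉ = 13 − 13 = 0
n=31: ⌈(32·181)/437⌉ − ⌈(31·181)/437⌉ = ⌈5792/437⌉ − ⌈5611/437⌉ = 14 − 13 = 1
n=32: ⌈(33·181)/437⌉ − ⌈(32·181)/437⌉ = ⌈5973/437⌉ − ⌈5792/437⌉ = 14 − 14 = 0
n=33: ⌈(34·181)/437⌉ − ⌈(33·181)/437⌉ = ⌈6154/437⌉ − ⌈5973/437⌉ = 15 − 14 = 1
n=34: ⌈(35·181)/437⌉ − ⌈(34·181)/437⌉ = ⌈6335/437⌉ − ⌈6154/437⌉ = 15 − 15 = 0
n=35: ⌈(36·181)/437⌉ − ⌈(35·181)/437⌉ = ⌈6516/437⌉ − ⌈6335/437⌉ = 15 − 15 = 0
n=36: ⌈(37·181)/437⌉ − ⌈(36·181)/437⌉ = ⌈6697/437⌉ − ⌈6516/437⌉ = 16 − 15 = 1
n=37: ⌈(38·181)/437⌉ − ⌈(37·181)/437⌉ = ⌈6878/437⌉ − ⌈6697/437⌉ = 16 − 16 = 0
n=38: ⌈(39·181)/437⌉ − ⌈(38·181)/437⌉ = ⌈7059/437⌉ − ⌈6878/437⌉ = 17 − 16 = 1
n=39: ⌈(40·181)/437⌉ − ⌈(39·181)/437⌉ = ⌈7240/437⌉ − ⌈7059/437⌉ = 17 − 17 = 0
n=40: ⌈(41·181)/437⌉ − ⌈(40·181)/437⌉ = ⌈7421/437⌉ − ⌈7240/437⌉ = 17 − 17 = 0
n=41: ⌈(42·181)/437⌉ − ⌈(41·181)/437⌉ = ⌈7602/437⌉ − ⌈7421/437⌉ = 18 − 17 = 1
n=42: ⌈(43·181)/437⌉ − ⌈(42·181)/437⌉ = ⌈7783/437⌉ − ⌈7602/437⌉ = 18 − 18 = 0
n=43: ⌈(44·181)/437⌉ − ⌈(43·181)/437⌉ = ⌈7964/437⌉ − ⌈7783/437⌉ = 19 − 18 = 1

10101001010010101001010010101001010010100101


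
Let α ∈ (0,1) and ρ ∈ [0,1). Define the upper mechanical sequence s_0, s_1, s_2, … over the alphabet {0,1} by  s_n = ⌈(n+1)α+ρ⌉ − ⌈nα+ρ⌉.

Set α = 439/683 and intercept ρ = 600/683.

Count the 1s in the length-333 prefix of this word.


#1s = Σ_{n=0}^{332} s_n = Σ_{n=0}^{332} (⌈(n+1)α+ρ⌉ − ⌈nα+ρ⌉)
the sum telescopes: every ⌈nα+ρ⌉ with 0 < n < 333 appears once with + and once with −, leaving ⌈333α+ρ⌉ − ⌈0·α+ρ⌉
333α + ρ = (333·439 + 600) / 683 = 146787/683
ρ = 600/683
⌈146787/683⌉ = 215,  ⌈600/683⌉ = 1
#1s = 215 − 1 = 214

214


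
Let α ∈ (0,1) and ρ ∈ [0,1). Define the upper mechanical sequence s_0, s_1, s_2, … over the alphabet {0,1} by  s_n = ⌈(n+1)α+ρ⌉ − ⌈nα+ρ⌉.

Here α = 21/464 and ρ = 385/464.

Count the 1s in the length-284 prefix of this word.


13

#1s = Σ_{n=0}^{283} s_n = Σ_{n=0}^{283} (⌈(n+1)α+ρ⌉ − ⌈nα+ρ⌉)
the sum telescopes: every ⌈nα+ρ⌉ with 0 < n < 284 appears once with + and once with −, leaving ⌈284α+ρ⌉ − ⌈0·α+ρ⌉
284α + ρ = (284·21 + 385) / 464 = 6349/464
ρ = 385/464
⌈6349/464⌉ = 14,  ⌈385/464⌉ = 1
#1s = 14 − 1 = 13


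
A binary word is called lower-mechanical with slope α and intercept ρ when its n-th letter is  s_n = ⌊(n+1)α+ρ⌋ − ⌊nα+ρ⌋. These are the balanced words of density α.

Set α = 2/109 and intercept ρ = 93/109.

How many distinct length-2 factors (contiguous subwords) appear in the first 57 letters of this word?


t_n = ⌊(n·2+93)/109⌋ for n = 0 … 57:
  n=0…9: ⌊93/109⌋=0 ⌊95/109⌋=0 ⌊97/109⌋=0 ⌊99/109⌋=0 ⌊101/109⌋=0 ⌊103/109⌋=0 ⌊105/109⌋=0 ⌊107/109⌋=0 ⌊109/109⌋=1 ⌊111/109⌋=1
  n=10…19: ⌊113/109⌋=1 ⌊115/109⌋=1 ⌊117/109⌋=1 ⌊119/109⌋=1 ⌊121/109⌋=1 ⌊123/109⌋=1 ⌊125/109⌋=1 ⌊127/109⌋=1 ⌊129/109⌋=1 ⌊131/109⌋=1
  n=20…29: ⌊133/109⌋=1 ⌊135/109⌋=1 ⌊137/109⌋=1 ⌊139/109⌋=1 ⌊141/109⌋=1 ⌊143/109⌋=1 ⌊145/109⌋=1 ⌊147/109⌋=1 ⌊149/109⌋=1 ⌊151/109⌋=1
  n=30…39: ⌊153/109⌋=1 ⌊155/109⌋=1 ⌊157/109⌋=1 ⌊159/109⌋=1 ⌊161/109⌋=1 ⌊163/109⌋=1 ⌊165/109⌋=1 ⌊167/109⌋=1 ⌊169/109⌋=1 ⌊171/109⌋=1
  n=40…49: ⌊173/109⌋=1 ⌊175/109⌋=1 ⌊177/109⌋=1 ⌊179/109⌋=1 ⌊181/109⌋=1 ⌊183/109⌋=1 ⌊185/109⌋=1 ⌊187/109⌋=1 ⌊189/109⌋=1 ⌊191/109⌋=1
  n=50…57: ⌊193/109⌋=1 ⌊195/109⌋=1 ⌊197/109⌋=1 ⌊199/109⌋=1 ⌊201/109⌋=1 ⌊203/109⌋=1 ⌊205/109⌋=1 ⌊207/109⌋=1
s_n = t_(n+1) − t_n for n = 0 … 56 gives
prefix = 000000010000000000000000000000000000000000000000000000000
slide a length-2 window over [0..1] … [55..56] (56 windows); first occurrence of each distinct factor:
  [  0..  1] 00
  [  6..  7] 01
  [  7..  8] 10
  (the other 53 windows repeat one of these)
distinct factors: {00, 01, 10}
count = 3  (Sturmian bound for length 2 is 3)

3


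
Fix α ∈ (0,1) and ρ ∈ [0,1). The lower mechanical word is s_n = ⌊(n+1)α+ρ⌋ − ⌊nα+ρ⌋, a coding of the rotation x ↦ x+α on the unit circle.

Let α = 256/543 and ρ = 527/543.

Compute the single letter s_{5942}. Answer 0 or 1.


0

(n+1)α + ρ = (5943·256 + 527) / 543 = 1521935/543
nα + ρ     = (5942·256 + 527) / 543 = 1521679/543
⌊1521935/543⌋ = 2802,  ⌊1521679/543⌋ = 2802
s_{5942} = 2802 − 2802 = 0


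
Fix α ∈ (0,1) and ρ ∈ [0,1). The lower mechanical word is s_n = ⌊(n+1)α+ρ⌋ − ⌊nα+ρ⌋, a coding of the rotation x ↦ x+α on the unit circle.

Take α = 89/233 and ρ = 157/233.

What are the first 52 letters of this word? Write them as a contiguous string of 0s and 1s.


n=0: ⌊(1·89+157)/233⌋ − ⌊(0·89+157)/233⌋ = ⌊246/233⌋ − ⌊157/233⌋ = 1 − 0 = 1
n=1: ⌊(2·89+157)/233⌋ − ⌊(1·89+157)/233⌋ = ⌊335/233⌋ − ⌊246/233⌋ = 1 − 1 = 0
n=2: ⌊(3·89+157)/233⌋ − ⌊(2·89+157)/233⌋ = ⌊424/233⌋ − ⌊335/233⌋ = 1 − 1 = 0
n=3: ⌊(4·89+157)/233⌋ − ⌊(3·89+157)/233⌋ = ⌊513/233⌋ − ⌊424/233⌋ = 2 − 1 = 1
n=4: ⌊(5·89+157)/233⌋ − ⌊(4·89+157)/233⌋ = ⌊602/233⌋ − ⌊513/233⌋ = 2 − 2 = 0
n=5: ⌊(6·89+157)/233⌋ − ⌊(5·89+157)/233⌋ = ⌊691/233⌋ − ⌊602/233⌋ = 2 − 2 = 0
n=6: ⌊(7·89+157)/233⌋ − ⌊(6·89+157)/233⌋ = ⌊780/233⌋ − ⌊691/233⌋ = 3 − 2 = 1
n=7: ⌊(8·89+157)/233⌋ − ⌊(7·89+157)/233⌋ = ⌊869/233⌋ − ⌊780/233⌋ = 3 − 3 = 0
n=8: ⌊(9·89+157)/233⌋ − ⌊(8·89+157)/233⌋ = ⌊958/233⌋ − ⌊869/233⌋ = 4 − 3 = 1
n=9: ⌊(10·89+157)/233⌋ − ⌊(9·89+157)/233⌋ = ⌊1047/233⌋ − ⌊958/233⌋ = 4 − 4 = 0
n=10: ⌊(11·89+157)/233⌋ − ⌊(10·89+157)/233⌋ = ⌊1136/233⌋ − ⌊1047/233⌋ = 4 − 4 = 0
n=11: ⌊(12·89+157)/233⌋ − ⌊(11·89+157)/233⌋ = ⌊1225/233⌋ − ⌊1136/233⌋ = 5 − 4 = 1
n=12: ⌊(13·89+157)/233⌋ − ⌊(12·89+157)/233⌋ = ⌊1314/233⌋ − ⌊1225/233⌋ = 5 − 5 = 0
n=13: ⌊(14·89+157)/233⌋ − ⌊(13·89+157)/233⌋ = ⌊1403/233⌋ − ⌊1314/233⌋ = 6 − 5 = 1
n=14: ⌊(15·89+157)/233⌋ − ⌊(14·89+157)/233⌋ = ⌊1492/233⌋ − ⌊1403/233⌋ = 6 − 6 = 0
n=15: ⌊(16·89+157)/233⌋ − ⌊(15·89+157)/233⌋ = ⌊1581/233⌋ − ⌊1492/233⌋ = 6 − 6 = 0
n=16: ⌊(17·89+157)/233⌋ − ⌊(16·89+157)/233⌋ = ⌊1670/233⌋ − ⌊1581/233⌋ = 7 − 6 = 1
n=17: ⌊(18·89+157)/233⌋ − ⌊(17·89+157)/233⌋ = ⌊1759/233⌋ − ⌊1670/233⌋ = 7 − 7 = 0
n=18: ⌊(19·89+157)/233⌋ − ⌊(18·89+157)/233⌋ = ⌊1848/233⌋ − ⌊1759/233⌋ = 7 − 7 = 0
n=19: ⌊(20·89+157)/233⌋ − ⌊(19·89+157)/233⌋ = ⌊1937/233⌋ − ⌊1848/233⌋ = 8 − 7 = 1
n=20: ⌊(21·89+157)/233⌋ − ⌊(20·89+157)/233⌋ = ⌊2026/233⌋ − ⌊1937/233⌋ = 8 − 8 = 0
n=21: ⌊(22·89+157)/233⌋ − ⌊(21·89+157)/233⌋ = ⌊2115/233⌋ − ⌊2026/233⌋ = 9 − 8 = 1
n=22: ⌊(23·89+157)/233⌋ − ⌊(22·89+157)/233⌋ = ⌊2204/233⌋ − ⌊2115/233⌋ = 9 − 9 = 0
n=23: ⌊(24·89+157)/233⌋ − ⌊(23·89+157)/233⌋ = ⌊2293/233⌋ − ⌊2204/233⌋ = 9 − 9 = 0
n=24: ⌊(25·89+157)/233⌋ − ⌊(24·89+157)/233⌋ = ⌊2382/233⌋ − ⌊2293/233⌋ = 10 − 9 = 1
n=25: ⌊(26·89+157)/233⌋ − ⌊(25·89+157)/233⌋ = ⌊2471/233⌋ − ⌊2382/233⌋ = 10 − 10 = 0
n=26: ⌊(27·89+157)/233⌋ − ⌊(26·89+157)/233⌋ = ⌊2560/233⌋ − ⌊2471/233⌋ = 10 − 10 = 0
n=27: ⌊(28·89+157)/233⌋ − ⌊(27·89+157)/233⌋ = ⌊2649/233⌋ − ⌊2560/233⌋ = 11 − 10 = 1
n=28: ⌊(29·89+157)/233⌋ − ⌊(28·89+157)/233⌋ = ⌊2738/233⌋ − ⌊2649/233⌋ = 11 − 11 = 0
n=29: ⌊(30·89+157)/233⌋ − ⌊(29·89+157)/233⌋ = ⌊2827/233⌋ − ⌊2738/233⌋ = 12 − 11 = 1
n=30: ⌊(31·89+157)/233⌋ − ⌊(30·89+157)/233⌋ = ⌊2916/233⌋ − ⌊2827/233⌋ = 12 − 12 = 0
n=31: ⌊(32·89+157)/233⌋ − ⌊(31·89+157)/233⌋ = ⌊3005/233⌋ − ⌊2916/233⌋ = 12 − 12 = 0
n=32: ⌊(33·89+157)/233⌋ − ⌊(32·89+157)/233⌋ = ⌊3094/233⌋ − ⌊3005/233⌋ = 13 − 12 = 1
n=33: ⌊(34·89+157)/233⌋ − ⌊(33·89+157)/233⌋ = ⌊3183/233⌋ − ⌊3094/233⌋ = 13 − 13 = 0
n=34: ⌊(35·89+157)/233⌋ − ⌊(34·89+157)/233⌋ = ⌊3272/233⌋ − ⌊3183/233⌋ = 14 − 13 = 1
n=35: ⌊(36·89+157)/233⌋ − ⌊(35·89+157)/233⌋ = ⌊3361/233⌋ − ⌊3272/233⌋ = 14 − 14 = 0
n=36: ⌊(37·89+157)/233⌋ − ⌊(36·89+157)/233⌋ = ⌊3450/233⌋ − ⌊3361/233⌋ = 14 − 14 = 0
n=37: ⌊(38·89+157)/233⌋ − ⌊(37·89+157)/233⌋ = ⌊3539/233⌋ − ⌊3450/233⌋ = 15 − 14 = 1
n=38: ⌊(39·89+157)/233⌋ − ⌊(38·89+157)/233⌋ = ⌊3628/233⌋ − ⌊3539/233⌋ = 15 − 15 = 0
n=39: ⌊(40·89+157)/233⌋ − ⌊(39·89+157)/233⌋ = ⌊3717/233⌋ − ⌊3628/233⌋ = 15 − 15 = 0
n=40: ⌊(41·89+157)/233⌋ − ⌊(40·89+157)/233⌋ = ⌊3806/233⌋ − ⌊3717/233⌋ = 16 − 15 = 1
n=41: ⌊(42·89+157)/233⌋ − ⌊(41·89+157)/233⌋ = ⌊3895/233⌋ − ⌊3806/233⌋ = 16 − 16 = 0
n=42: ⌊(43·89+157)/233⌋ − ⌊(42·89+157)/233⌋ = ⌊3984/233⌋ − ⌊3895/233⌋ = 17 − 16 = 1
n=43: ⌊(44·89+157)/233⌋ − ⌊(43·89+157)/233⌋ = ⌊4073/233⌋ − ⌊3984/233⌋ = 17 − 17 = 0
n=44: ⌊(45·89+157)/233⌋ − ⌊(44·89+157)/233⌋ = ⌊4162/233⌋ − ⌊4073/233⌋ = 17 − 17 = 0
n=45: ⌊(46·89+157)/233⌋ − ⌊(45·89+157)/233⌋ = ⌊4251/233⌋ − ⌊4162/233⌋ = 18 − 17 = 1
n=46: ⌊(47·89+157)/233⌋ − ⌊(46·89+157)/233⌋ = ⌊4340/233⌋ − ⌊4251/233⌋ = 18 − 18 = 0
n=47: ⌊(48·89+157)/233⌋ − ⌊(47·89+157)/233⌋ = ⌊4429/233⌋ − ⌊4340/233⌋ = 19 − 18 = 1
n=48: ⌊(49·89+157)/233⌋ − ⌊(48·89+157)/233⌋ = ⌊4518/233⌋ − ⌊4429/233⌋ = 19 − 19 = 0
n=49: ⌊(50·89+157)/233⌋ − ⌊(49·89+157)/233⌋ = ⌊4607/233⌋ − ⌊4518/233⌋ = 19 − 19 = 0
n=50: ⌊(51·89+157)/233⌋ − ⌊(50·89+157)/233⌋ = ⌊4696/233⌋ − ⌊4607/233⌋ = 20 − 19 = 1
n=51: ⌊(52·89+157)/233⌋ − ⌊(51·89+157)/233⌋ = ⌊4785/233⌋ − ⌊4696/233⌋ = 20 − 20 = 0

1001001010010100100101001001010010100100101001010010


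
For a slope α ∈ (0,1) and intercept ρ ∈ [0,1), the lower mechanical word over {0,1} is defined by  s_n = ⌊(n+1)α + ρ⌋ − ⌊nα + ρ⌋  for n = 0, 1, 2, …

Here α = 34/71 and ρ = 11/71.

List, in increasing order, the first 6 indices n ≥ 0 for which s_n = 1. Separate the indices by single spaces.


1 3 5 8 10 12

n=0: ⌊45/71⌋−⌊11/71⌋ = 0−0 = 0
n=1: ⌊79/71⌋−⌊45/71⌋ = 1−0 = 1  ← one
n=2: ⌊113/71⌋−⌊79/71⌋ = 1−1 = 0
n=3: ⌊147/71⌋−⌊113/71⌋ = 2−1 = 1  ← one
n=4: ⌊181/71⌋−⌊147/71⌋ = 2−2 = 0
n=5: ⌊215/71⌋−⌊181/71⌋ = 3−2 = 1  ← one
n=6: ⌊249/71⌋−⌊215/71⌋ = 3−3 = 0
n=7: ⌊283/71⌋−⌊249/71⌋ = 3−3 = 0
n=8: ⌊317/71⌋−⌊283/71⌋ = 4−3 = 1  ← one
n=9: ⌊351/71⌋−⌊317/71⌋ = 4−4 = 0
n=10: ⌊385/71⌋−⌊351/71⌋ = 5−4 = 1  ← one
n=11: ⌊419/71⌋−⌊385/71⌋ = 5−5 = 0
n=12: ⌊453/71⌋−⌊419/71⌋ = 6−5 = 1  ← one
positions of the first 6 ones: 1 3 5 8 10 12


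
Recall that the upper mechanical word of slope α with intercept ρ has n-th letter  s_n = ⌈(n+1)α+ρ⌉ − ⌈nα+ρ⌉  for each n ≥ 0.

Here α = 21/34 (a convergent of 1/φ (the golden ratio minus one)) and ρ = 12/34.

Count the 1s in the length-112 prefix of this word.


#1s = Σ_{n=0}^{111} s_n = Σ_{n=0}^{111} (⌈(n+1)α+ρ⌉ − ⌈nα+ρ⌉)
the sum telescopes: every ⌈nα+ρ⌉ with 0 < n < 112 appears once with + and once with −, leaving ⌈112α+ρ⌉ − ⌈0·α+ρ⌉
112α + ρ = (112·21 + 12) / 34 = 2364/34
ρ = 12/34
⌈2364/34⌉ = 70,  ⌈12/34⌉ = 1
#1s = 70 − 1 = 69

69


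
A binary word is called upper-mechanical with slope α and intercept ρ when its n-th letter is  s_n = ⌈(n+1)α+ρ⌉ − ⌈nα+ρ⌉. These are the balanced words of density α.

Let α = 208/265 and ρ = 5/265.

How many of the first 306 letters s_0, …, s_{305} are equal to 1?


#1s = Σ_{n=0}^{305} s_n = Σ_{n=0}^{305} (⌈(n+1)α+ρ⌉ − ⌈nα+ρ⌉)
the sum telescopes: every ⌈nα+ρ⌉ with 0 < n < 306 appears once with + and once with −, leaving ⌈306α+ρ⌉ − ⌈0·α+ρ⌉
306α + ρ = (306·208 + 5) / 265 = 63653/265
ρ = 5/265
⌈63653/265⌉ = 241,  ⌈5/265⌉ = 1
#1s = 241 − 1 = 240

240


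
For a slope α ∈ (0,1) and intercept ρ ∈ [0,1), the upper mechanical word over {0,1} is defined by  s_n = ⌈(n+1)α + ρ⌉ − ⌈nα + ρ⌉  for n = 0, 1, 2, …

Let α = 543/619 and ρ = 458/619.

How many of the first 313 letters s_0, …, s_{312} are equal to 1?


#1s = Σ_{n=0}^{312} s_n = Σ_{n=0}^{312} (⌈(n+1)α+ρ⌉ − ⌈nα+ρ⌉)
the sum telescopes: every ⌈nα+ρ⌉ with 0 < n < 313 appears once with + and once with −, leaving ⌈313α+ρ⌉ − ⌈0·α+ρ⌉
313α + ρ = (313·543 + 458) / 619 = 170417/619
ρ = 458/619
⌈170417/619⌉ = 276,  ⌈458/619⌉ = 1
#1s = 276 − 1 = 275

275


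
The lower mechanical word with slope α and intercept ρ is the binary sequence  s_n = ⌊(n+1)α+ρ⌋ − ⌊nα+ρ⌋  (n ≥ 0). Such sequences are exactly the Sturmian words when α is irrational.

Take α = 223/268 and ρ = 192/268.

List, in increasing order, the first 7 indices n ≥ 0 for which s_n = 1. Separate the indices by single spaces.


0 1 2 3 5 6 7

n=0: ⌊415/268⌋−⌊192/268⌋ = 1−0 = 1  ← one
n=1: ⌊638/268⌋−⌊415/268⌋ = 2−1 = 1  ← one
n=2: ⌊861/268⌋−⌊638/268⌋ = 3−2 = 1  ← one
n=3: ⌊1084/268⌋−⌊861/268⌋ = 4−3 = 1  ← one
n=4: ⌊1307/268⌋−⌊1084/268⌋ = 4−4 = 0
n=5: ⌊1530/268⌋−⌊1307/268⌋ = 5−4 = 1  ← one
n=6: ⌊1753/268⌋−⌊1530/268⌋ = 6−5 = 1  ← one
n=7: ⌊1976/268⌋−⌊1753/268⌋ = 7−6 = 1  ← one
positions of the first 7 ones: 0 1 2 3 5 6 7


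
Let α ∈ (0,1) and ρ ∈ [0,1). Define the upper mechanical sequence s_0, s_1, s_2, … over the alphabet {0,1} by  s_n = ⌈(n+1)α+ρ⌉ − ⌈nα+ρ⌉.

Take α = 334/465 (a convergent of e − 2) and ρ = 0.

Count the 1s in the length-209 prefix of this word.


151

#1s = Σ_{n=0}^{208} s_n = Σ_{n=0}^{208} (⌈(n+1)α+ρ⌉ − ⌈nα+ρ⌉)
the sum telescopes: every ⌈nα+ρ⌉ with 0 < n < 209 appears once with + and once with −, leaving ⌈209α+ρ⌉ − ⌈0·α+ρ⌉
209α + ρ = (209·334) / 465 = 69806/465
ρ = 0/465
⌈69806/465⌉ = 151,  ⌈0/465⌉ = 0
#1s = 151 − 0 = 151


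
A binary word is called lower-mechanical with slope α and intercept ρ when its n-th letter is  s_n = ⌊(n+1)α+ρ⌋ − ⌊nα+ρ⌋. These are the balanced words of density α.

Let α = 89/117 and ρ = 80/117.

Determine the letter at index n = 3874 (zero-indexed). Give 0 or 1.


1

(n+1)α + ρ = (3875·89 + 80) / 117 = 344955/117
nα + ρ     = (3874·89 + 80) / 117 = 344866/117
⌊344955/117⌋ = 2948,  ⌊344866/117⌋ = 2947
s_{3874} = 2948 − 2947 = 1


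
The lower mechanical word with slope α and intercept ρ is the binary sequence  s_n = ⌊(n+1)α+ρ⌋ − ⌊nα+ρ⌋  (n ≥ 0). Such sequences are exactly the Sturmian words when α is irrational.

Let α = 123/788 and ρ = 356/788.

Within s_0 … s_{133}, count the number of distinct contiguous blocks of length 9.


t_n = ⌊(n·123+356)/788⌋ for n = 0 … 134:
  n=0…9: ⌊356/788⌋=0 ⌊479/788⌋=0 ⌊602/788⌋=0 ⌊725/788⌋=0 ⌊848/788⌋=1 ⌊971/788⌋=1 ⌊1094/788⌋=1 ⌊1217/788⌋=1 ⌊1340/788⌋=1 ⌊1463/788⌋=1
  n=10…19: ⌊1586/788⌋=2 ⌊1709/788⌋=2 ⌊1832/788⌋=2 ⌊1955/788⌋=2 ⌊2078/788⌋=2 ⌊2201/788⌋=2 ⌊2324/788⌋=2 ⌊2447/788⌋=3 ⌊2570/788⌋=3 ⌊2693/788⌋=3
  n=20…29: ⌊2816/788⌋=3 ⌊2939/788⌋=3 ⌊3062/788⌋=3 ⌊3185/788⌋=4 ⌊3308/788⌋=4 ⌊3431/788⌋=4 ⌊3554/788⌋=4 ⌊3677/788⌋=4 ⌊3800/788⌋=4 ⌊3923/788⌋=4
  n=30…39: ⌊4046/788⌋=5 ⌊4169/788⌋=5 ⌊4292/788⌋=5 ⌊4415/788⌋=5 ⌊4538/788⌋=5 ⌊4661/788⌋=5 ⌊4784/788⌋=6 ⌊4907/788⌋=6 ⌊5030/788⌋=6 ⌊5153/788⌋=6
  n=40…49: ⌊5276/788⌋=6 ⌊5399/788⌋=6 ⌊5522/788⌋=7 ⌊5645/788⌋=7 ⌊5768/788⌋=7 ⌊5891/788⌋=7 ⌊6014/788⌋=7 ⌊6137/788⌋=7 ⌊6260/788⌋=7 ⌊6383/788⌋=8
  n=50…59: ⌊6506/788⌋=8 ⌊6629/788⌋=8 ⌊6752/788⌋=8 ⌊6875/788⌋=8 ⌊6998/788⌋=8 ⌊7121/788⌋=9 ⌊7244/788⌋=9 ⌊7367/788⌋=9 ⌊7490/788⌋=9 ⌊7613/788⌋=9
  n=60…69: ⌊7736/788⌋=9 ⌊7859/788⌋=9 ⌊7982/788⌋=10 ⌊8105/788⌋=10 ⌊8228/788⌋=10 ⌊8351/788⌋=10 ⌊8474/788⌋=10 ⌊8597/788⌋=10 ⌊8720/788⌋=11 ⌊8843/788⌋=11
  n=70…79: ⌊8966/788⌋=11 ⌊9089/788⌋=11 ⌊9212/788⌋=11 ⌊9335/788⌋=11 ⌊9458/788⌋=12 ⌊9581/788⌋=12 ⌊9704/788⌋=12 ⌊9827/788⌋=12 ⌊9950/788⌋=12 ⌊10073/788⌋=12
  n=80…89: ⌊10196/788⌋=12 ⌊10319/788⌋=13 ⌊10442/788⌋=13 ⌊10565/788⌋=13 ⌊10688/788⌋=13 ⌊10811/788⌋=13 ⌊10934/788⌋=13 ⌊11057/788⌋=14 ⌊11180/788⌋=14 ⌊11303/788⌋=14
  n=90…99: ⌊11426/788⌋=14 ⌊11549/788⌋=14 ⌊11672/788⌋=14 ⌊11795/788⌋=14 ⌊11918/788⌋=15 ⌊12041/788⌋=15 ⌊12164/788⌋=15 ⌊12287/788⌋=15 ⌊12410/788⌋=15 ⌊12533/788⌋=15
  n=100…109: ⌊12656/788⌋=16 ⌊12779/788⌋=16 ⌊12902/788⌋=16 ⌊13025/788⌋=16 ⌊13148/788⌋=16 ⌊13271/788⌋=16 ⌊13394/788⌋=16 ⌊13517/788⌋=17 ⌊13640/788⌋=17 ⌊13763/788⌋=17
  n=110…119: ⌊13886/788⌋=17 ⌊14009/788⌋=17 ⌊14132/788⌋=17 ⌊14255/788⌋=18 ⌊14378/788⌋=18 ⌊14501/788⌋=18 ⌊14624/788⌋=18 ⌊14747/788⌋=18 ⌊14870/788⌋=18 ⌊14993/788⌋=19
  n=120…129: ⌊15116/788⌋=19 ⌊15239/788⌋=19 ⌊15362/788⌋=19 ⌊15485/788⌋=19 ⌊15608/788⌋=19 ⌊15731/788⌋=19 ⌊15854/788⌋=20 ⌊15977/788⌋=20 ⌊16100/788⌋=20 ⌊16223/788⌋=20
  n=130…134: ⌊16346/788⌋=20 ⌊16469/788⌋=20 ⌊16592/788⌋=21 ⌊16715/788⌋=21 ⌊16838/788⌋=21
s_n = t_(n+1) − t_n for n = 0 … 133 gives
prefix = 00010000010000001000001000000100000100000100000010000010000001000001000001000000100000100000010000010000001000001000001000000100000100
slide a length-9 window over [0..8] … [125..133] (126 windows); first occurrence of each distinct factor:
  [  0..  8] 000100000
  [  1..  9] 001000001
  [  2.. 10] 010000010
  [  3.. 11] 100000100
  [  4.. 12] 000001000
  [  5.. 13] 000010000
  [  7.. 15] 001000000
  [  8.. 16] 010000001
  [  9.. 17] 100000010
  [ 10.. 18] 000000100
  (the other 116 windows repeat one of these)
distinct factors: {000000100, 000001000, 000010000, 000100000, 001000000, 001000001, 010000001, 010000010, 100000010, 100000100}
count = 10  (Sturmian bound for length 9 is 10)

10


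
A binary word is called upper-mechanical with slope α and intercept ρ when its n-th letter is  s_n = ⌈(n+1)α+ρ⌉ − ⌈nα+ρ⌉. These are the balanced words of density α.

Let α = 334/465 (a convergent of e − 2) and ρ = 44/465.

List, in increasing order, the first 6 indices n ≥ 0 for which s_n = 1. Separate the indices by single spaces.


1 2 4 5 6 8

n=0: ⌈378/465⌉−⌈44/465⌉ = 1−1 = 0
n=1: ⌈712/465⌉−⌈378/465⌉ = 2−1 = 1  ← one
n=2: ⌈1046/465⌉−⌈712/465⌉ = 3−2 = 1  ← one
n=3: ⌈1380/465⌉−⌈1046/465⌉ = 3−3 = 0
n=4: ⌈1714/465⌉−⌈1380/465⌉ = 4−3 = 1  ← one
n=5: ⌈2048/465⌉−⌈1714/465⌉ = 5−4 = 1  ← one
n=6: ⌈2382/465⌉−⌈2048/465⌉ = 6−5 = 1  ← one
n=7: ⌈2716/465⌉−⌈2382/465⌉ = 6−6 = 0
n=8: ⌈3050/465⌉−⌈2716/465⌉ = 7−6 = 1  ← one
positions of the first 6 ones: 1 2 4 5 6 8


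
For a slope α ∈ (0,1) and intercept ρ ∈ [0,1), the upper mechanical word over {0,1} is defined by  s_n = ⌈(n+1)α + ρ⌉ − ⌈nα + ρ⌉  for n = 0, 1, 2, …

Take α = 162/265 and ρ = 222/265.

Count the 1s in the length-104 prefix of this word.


64

#1s = Σ_{n=0}^{103} s_n = Σ_{n=0}^{103} (⌈(n+1)α+ρ⌉ − ⌈nα+ρ⌉)
the sum telescopes: every ⌈nα+ρ⌉ with 0 < n < 104 appears once with + and once with −, leaving ⌈104α+ρ⌉ − ⌈0·α+ρ⌉
104α + ρ = (104·162 + 222) / 265 = 17070/265
ρ = 222/265
⌈17070/265⌉ = 65,  ⌈222/265⌉ = 1
#1s = 65 − 1 = 64


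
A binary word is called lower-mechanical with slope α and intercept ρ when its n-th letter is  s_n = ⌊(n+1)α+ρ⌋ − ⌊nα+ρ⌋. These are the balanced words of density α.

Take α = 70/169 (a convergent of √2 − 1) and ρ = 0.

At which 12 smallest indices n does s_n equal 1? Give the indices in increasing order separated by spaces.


2 4 7 9 12 14 16 19 21 24 26 28

n=0: ⌊70/169⌋−⌊0/169⌋ = 0−0 = 0
n=1: ⌊140/169⌋−⌊70/169⌋ = 0−0 = 0
n=2: ⌊210/169⌋−⌊140/169⌋ = 1−0 = 1  ← one
n=3: ⌊280/169⌋−⌊210/169⌋ = 1−1 = 0
n=4: ⌊350/169⌋−⌊280/169⌋ = 2−1 = 1  ← one
n=5: ⌊420/169⌋−⌊350/169⌋ = 2−2 = 0
n=6: ⌊490/169⌋−⌊420/169⌋ = 2−2 = 0
n=7: ⌊560/169⌋−⌊490/169⌋ = 3−2 = 1  ← one
n=8: ⌊630/169⌋−⌊560/169⌋ = 3−3 = 0
n=9: ⌊700/169⌋−⌊630/169⌋ = 4−3 = 1  ← one
n=10: ⌊770/169⌋−⌊700/169⌋ = 4−4 = 0
n=11: ⌊840/169⌋−⌊770/169⌋ = 4−4 = 0
n=12: ⌊910/169⌋−⌊840/169⌋ = 5−4 = 1  ← one
n=13: ⌊980/169⌋−⌊910/169⌋ = 5−5 = 0
n=14: ⌊1050/169⌋−⌊980/169⌋ = 6−5 = 1  ← one
n=15: ⌊1120/169⌋−⌊1050/169⌋ = 6−6 = 0
n=16: ⌊1190/169⌋−⌊1120/169⌋ = 7−6 = 1  ← one
n=17: ⌊1260/169⌋−⌊1190/169⌋ = 7−7 = 0
n=18: ⌊1330/169⌋−⌊1260/169⌋ = 7−7 = 0
n=19: ⌊1400/169⌋−⌊1330/169⌋ = 8−7 = 1  ← one
n=20: ⌊1470/169⌋−⌊1400/169⌋ = 8−8 = 0
n=21: ⌊1540/169⌋−⌊1470/169⌋ = 9−8 = 1  ← one
n=22: ⌊1610/169⌋−⌊1540/169⌋ = 9−9 = 0
n=23: ⌊1680/169⌋−⌊1610/169⌋ = 9−9 = 0
n=24: ⌊1750/169⌋−⌊1680/169⌋ = 10−9 = 1  ← one
n=25: ⌊1820/169⌋−⌊1750/169⌋ = 10−10 = 0
n=26: ⌊1890/169⌋−⌊1820/169⌋ = 11−10 = 1  ← one
n=27: ⌊1960/169⌋−⌊1890/169⌋ = 11−11 = 0
n=28: ⌊2030/169⌋−⌊1960/169⌋ = 12−11 = 1  ← one
positions of the first 12 ones: 2 4 7 9 12 14 16 19 21 24 26 28
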